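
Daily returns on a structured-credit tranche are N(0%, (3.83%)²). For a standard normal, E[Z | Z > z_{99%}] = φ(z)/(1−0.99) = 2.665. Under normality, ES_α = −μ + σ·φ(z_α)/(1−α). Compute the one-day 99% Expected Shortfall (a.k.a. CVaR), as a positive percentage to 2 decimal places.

10.21%

ES = 3.83% × 2.665 = 10.207%.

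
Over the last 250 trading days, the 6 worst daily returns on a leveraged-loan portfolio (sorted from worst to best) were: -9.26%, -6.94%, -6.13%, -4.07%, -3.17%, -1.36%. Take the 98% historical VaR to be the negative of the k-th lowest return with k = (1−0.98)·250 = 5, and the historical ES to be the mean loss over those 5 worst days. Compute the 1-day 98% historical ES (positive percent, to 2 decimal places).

The 5 worst returns sum to -29.57%.
ES = −(-29.57%) / 5 = 5.914% ≈ 5.91%.

5.91%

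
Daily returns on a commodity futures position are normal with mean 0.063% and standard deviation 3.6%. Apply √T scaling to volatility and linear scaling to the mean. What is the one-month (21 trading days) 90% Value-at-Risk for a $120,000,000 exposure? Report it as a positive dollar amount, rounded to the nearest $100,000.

At 90%, z = 1.282.
σ_{21d} = 3.6% × √21 = 16.497%; μ_{21d} = 21 × 0.063% = 1.323%.
VaR = −(1.323%) + 1.282 × 16.497% = 19.826%.
On $120,000,000: 0.19826 × $120,000,000 = $23,791,200.

$23,800,000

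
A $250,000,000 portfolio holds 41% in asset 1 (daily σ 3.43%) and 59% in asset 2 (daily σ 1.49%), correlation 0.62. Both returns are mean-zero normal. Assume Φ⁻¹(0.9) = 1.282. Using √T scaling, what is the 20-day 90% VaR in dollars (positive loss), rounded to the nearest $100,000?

σ_p = √(0.41²·3.43² + 0.59²·1.49² + 2·0.62·0.41·0.59·3.43·1.49) = 2.070%.
σ_{20d} = 2.070% × √20 = 9.257%.
VaR = 1.282 × 9.257% = 11.867%; on $250,000,000 that is $29,667,500.

$29,700,000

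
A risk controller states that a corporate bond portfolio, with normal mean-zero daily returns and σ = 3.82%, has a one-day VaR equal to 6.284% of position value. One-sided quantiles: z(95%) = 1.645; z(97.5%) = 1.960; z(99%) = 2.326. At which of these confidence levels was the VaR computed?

95%

Implied z = VaR/σ = 6.284 / 3.82 = 1.645.
This matches z(95%) = 1.645.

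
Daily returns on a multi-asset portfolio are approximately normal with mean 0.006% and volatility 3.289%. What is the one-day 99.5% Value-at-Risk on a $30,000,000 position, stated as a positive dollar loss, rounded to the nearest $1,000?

$2,540,000

At 99.5% one-sided, z = 2.576.
VaR = −μ + z·σ = −(0.006%) + 2.576 × 3.289% = 8.466%.
On $30,000,000: 0.08466 × $30,000,000 = $2,539,800.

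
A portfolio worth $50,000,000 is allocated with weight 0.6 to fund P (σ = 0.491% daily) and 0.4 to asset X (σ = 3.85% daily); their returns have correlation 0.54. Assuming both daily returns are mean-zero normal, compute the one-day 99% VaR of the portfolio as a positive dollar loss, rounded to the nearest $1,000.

σ_p² = 0.6²·0.491² + 0.4²·3.85² + 2·0.54·0.6·0.4·0.491·3.85 = 2.9484 (%²).
σ_p = √2.9484 = 1.717%.
At 99%, z = 2.326.
VaR = 2.326 × 1.717% = 3.994%; on $50,000,000 that is $1,997,000.

$1,997,000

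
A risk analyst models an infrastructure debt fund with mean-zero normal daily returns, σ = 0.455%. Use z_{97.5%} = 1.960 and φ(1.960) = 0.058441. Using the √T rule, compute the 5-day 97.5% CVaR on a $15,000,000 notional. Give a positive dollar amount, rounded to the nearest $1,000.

$357,000

σ_{5d} = 0.455% × √5 = 1.017%.
ES multiplier = φ(z)/(1−α) = 0.058441/0.025 = 2.338.
ES = 1.017% × 2.338 = 2.378%; on $15,000,000: $356,700.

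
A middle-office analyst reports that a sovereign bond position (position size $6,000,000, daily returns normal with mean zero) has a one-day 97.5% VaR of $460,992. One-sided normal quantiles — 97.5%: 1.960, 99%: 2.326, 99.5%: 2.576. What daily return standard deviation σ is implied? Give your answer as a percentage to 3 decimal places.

3.920%

VaR as a fraction: $460,992 / $6,000,000 = 7.683%.
σ = VaR / z = 7.683% / 1.960 = 3.920%.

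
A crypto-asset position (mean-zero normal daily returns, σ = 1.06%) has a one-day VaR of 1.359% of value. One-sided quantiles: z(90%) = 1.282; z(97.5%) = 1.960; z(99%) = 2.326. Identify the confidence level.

Implied z = VaR/σ = 1.359 / 1.06 = 1.282.
This matches z(90%) = 1.282.

90%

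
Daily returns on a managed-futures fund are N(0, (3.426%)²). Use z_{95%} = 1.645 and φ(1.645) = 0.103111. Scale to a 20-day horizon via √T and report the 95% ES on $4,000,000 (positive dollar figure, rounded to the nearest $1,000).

$1,264,000

σ_{20d} = 3.426% × √20 = 15.322%.
ES multiplier = φ(z)/(1−α) = 0.103111/0.05 = 2.062.
ES = 15.322% × 2.062 = 31.594%; on $4,000,000: $1,263,760.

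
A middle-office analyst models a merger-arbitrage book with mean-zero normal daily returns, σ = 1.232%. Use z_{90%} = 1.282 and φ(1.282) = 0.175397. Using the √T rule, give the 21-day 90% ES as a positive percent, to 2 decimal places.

σ_{21d} = 1.232% × √21 = 5.646%.
ES multiplier = φ(z)/(1−α) = 0.175397/0.1 = 1.754.
ES = 5.646% × 1.754 = 9.903%.

9.90%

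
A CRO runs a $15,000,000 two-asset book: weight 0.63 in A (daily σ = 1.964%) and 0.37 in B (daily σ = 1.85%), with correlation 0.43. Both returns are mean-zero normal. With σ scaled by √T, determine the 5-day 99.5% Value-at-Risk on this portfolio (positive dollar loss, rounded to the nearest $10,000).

σ_p = √(0.63²·1.964² + 0.37²·1.85² + 2·0.43·0.63·0.37·1.964·1.85) = 1.652%.
σ_{5d} = 1.652% × √5 = 3.694%.
z(99.5%) = 2.576.
VaR = 2.576 × 3.694% = 9.516%; on $15,000,000 that is $1,427,400.

$1,430,000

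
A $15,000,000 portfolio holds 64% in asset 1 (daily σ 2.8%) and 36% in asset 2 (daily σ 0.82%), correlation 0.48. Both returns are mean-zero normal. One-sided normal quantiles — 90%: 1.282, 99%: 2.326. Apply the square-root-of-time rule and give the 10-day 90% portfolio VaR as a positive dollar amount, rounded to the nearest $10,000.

σ_p = √(0.64²·2.8² + 0.36²·0.82² + 2·0.48·0.64·0.36·2.8·0.82) = 1.951%.
σ_{10d} = 1.951% × √10 = 6.170%.
VaR = 1.282 × 6.170% = 7.910%; on $15,000,000 that is $1,186,500.

$1,190,000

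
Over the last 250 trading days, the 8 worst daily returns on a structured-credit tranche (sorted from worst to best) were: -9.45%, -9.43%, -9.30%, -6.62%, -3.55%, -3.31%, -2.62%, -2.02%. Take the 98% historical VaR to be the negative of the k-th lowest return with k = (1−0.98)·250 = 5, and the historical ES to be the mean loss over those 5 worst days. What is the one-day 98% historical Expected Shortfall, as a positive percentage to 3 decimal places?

7.670%

The 5 worst returns sum to -38.35%.
ES = −(-38.35%) / 5 = 7.67% ≈ 7.670%.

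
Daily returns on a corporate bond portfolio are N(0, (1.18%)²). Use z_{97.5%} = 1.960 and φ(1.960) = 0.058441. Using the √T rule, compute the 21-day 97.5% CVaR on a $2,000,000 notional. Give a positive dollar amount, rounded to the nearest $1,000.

σ_{21d} = 1.18% × √21 = 5.407%.
ES multiplier = φ(z)/(1−α) = 0.058441/0.025 = 2.338.
ES = 5.407% × 2.338 = 12.642%; on $2,000,000: $252,840.

$253,000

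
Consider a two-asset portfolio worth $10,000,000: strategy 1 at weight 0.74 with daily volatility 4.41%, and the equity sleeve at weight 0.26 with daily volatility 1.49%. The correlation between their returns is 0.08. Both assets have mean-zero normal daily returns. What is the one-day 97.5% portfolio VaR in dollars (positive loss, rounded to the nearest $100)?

$650,100

σ_p² = 0.74²·4.41² + 0.26²·1.49² + 2·0.08·0.74·0.26·4.41·1.49 = 11.0021 (%²).
σ_p = √11.0021 = 3.317%.
At 97.5%, z = 1.960.
VaR = 1.960 × 3.317% = 6.501%; on $10,000,000 that is $650,100.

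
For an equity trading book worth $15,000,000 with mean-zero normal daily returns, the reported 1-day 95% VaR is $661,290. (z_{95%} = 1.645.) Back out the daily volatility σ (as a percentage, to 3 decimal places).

VaR as a fraction: $661,290 / $15,000,000 = 4.409%.
σ = VaR / z = 4.409% / 1.645 = 2.680%.

2.680%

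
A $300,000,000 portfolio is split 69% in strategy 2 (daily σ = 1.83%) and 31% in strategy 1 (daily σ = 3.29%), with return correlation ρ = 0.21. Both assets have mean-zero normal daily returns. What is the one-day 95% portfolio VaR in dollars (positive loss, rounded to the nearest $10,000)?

σ_p² = 0.69²·1.83² + 0.31²·3.29² + 2·0.21·0.69·0.31·1.83·3.29 = 3.1755 (%²).
σ_p = √3.1755 = 1.782%.
At 95%, z = 1.645.
VaR = 1.645 × 1.782% = 2.931%; on $300,000,000 that is $8,793,000.

$8,790,000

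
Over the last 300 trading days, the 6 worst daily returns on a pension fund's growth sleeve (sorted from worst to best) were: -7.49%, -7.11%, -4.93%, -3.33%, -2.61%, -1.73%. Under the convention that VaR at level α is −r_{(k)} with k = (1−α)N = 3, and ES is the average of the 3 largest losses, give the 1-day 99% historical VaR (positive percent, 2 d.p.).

k = 3; the 3rd lowest return is -4.93%, so VaR = 4.93%.

4.93%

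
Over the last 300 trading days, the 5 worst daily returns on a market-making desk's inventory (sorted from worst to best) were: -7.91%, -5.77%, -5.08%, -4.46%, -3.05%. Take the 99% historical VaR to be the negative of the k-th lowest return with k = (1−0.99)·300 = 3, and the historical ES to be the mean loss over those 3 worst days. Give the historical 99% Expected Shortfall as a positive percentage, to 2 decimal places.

6.25%

The 3 worst returns sum to -18.76%.
ES = −(-18.76%) / 3 = 6.2533…% ≈ 6.25%.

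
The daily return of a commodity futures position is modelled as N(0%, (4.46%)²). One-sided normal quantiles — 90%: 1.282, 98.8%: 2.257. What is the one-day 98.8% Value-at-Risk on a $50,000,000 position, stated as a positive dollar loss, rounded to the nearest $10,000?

VaR = z·σ = 2.257 × 4.46% = 10.066%.
On $50,000,000: 0.10066 × $50,000,000 = $5,033,000.

$5,030,000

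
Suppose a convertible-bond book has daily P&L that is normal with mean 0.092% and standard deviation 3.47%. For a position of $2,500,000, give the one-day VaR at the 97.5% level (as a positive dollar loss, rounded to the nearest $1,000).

At 97.5% one-sided, z = 1.960.
VaR = −μ + z·σ = −(0.092%) + 1.960 × 3.47% = 6.709%.
On $2,500,000: 0.06709 × $2,500,000 = $167,725.

$168,000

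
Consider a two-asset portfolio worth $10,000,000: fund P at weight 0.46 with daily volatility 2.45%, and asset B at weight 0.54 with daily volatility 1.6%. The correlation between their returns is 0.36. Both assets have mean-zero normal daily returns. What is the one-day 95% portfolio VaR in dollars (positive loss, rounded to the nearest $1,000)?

σ_p² = 0.46²·2.45² + 0.54²·1.6² + 2·0.36·0.46·0.54·2.45·1.6 = 2.7177 (%²).
σ_p = √2.7177 = 1.649%.
At 95%, z = 1.645.
VaR = 1.645 × 1.649% = 2.713%; on $10,000,000 that is $271,300.

$271,000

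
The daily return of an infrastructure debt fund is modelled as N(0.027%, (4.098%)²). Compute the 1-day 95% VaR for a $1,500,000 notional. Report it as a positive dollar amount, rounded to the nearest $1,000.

$101,000

At 95% one-sided, z = 1.645.
VaR = −μ + z·σ = −(0.027%) + 1.645 × 4.098% = 6.714%.
On $1,500,000: 0.06714 × $1,500,000 = $100,710.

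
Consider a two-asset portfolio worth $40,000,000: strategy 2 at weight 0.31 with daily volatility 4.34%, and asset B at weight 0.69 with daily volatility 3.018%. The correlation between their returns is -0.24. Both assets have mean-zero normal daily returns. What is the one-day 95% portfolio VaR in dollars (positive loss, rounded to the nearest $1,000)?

σ_p² = 0.31²·4.34² + 0.69²·3.018² + 2·-0.24·0.31·0.69·4.34·3.018 = 4.8018 (%²).
σ_p = √4.8018 = 2.191%.
At 95%, z = 1.645.
VaR = 1.645 × 2.191% = 3.604%; on $40,000,000 that is $1,441,600.

$1,442,000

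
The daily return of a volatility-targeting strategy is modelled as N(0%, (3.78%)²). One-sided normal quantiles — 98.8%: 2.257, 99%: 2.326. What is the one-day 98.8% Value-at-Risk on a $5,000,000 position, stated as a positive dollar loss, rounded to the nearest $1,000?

VaR = z·σ = 2.257 × 3.78% = 8.531%.
On $5,000,000: 0.08531 × $5,000,000 = $426,550.

$427,000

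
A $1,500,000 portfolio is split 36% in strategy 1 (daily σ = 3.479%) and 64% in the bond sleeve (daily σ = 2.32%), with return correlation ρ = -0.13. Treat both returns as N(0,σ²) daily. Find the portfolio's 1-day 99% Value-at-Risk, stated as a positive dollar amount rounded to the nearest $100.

σ_p² = 0.36²·3.479² + 0.64²·2.32² + 2·-0.13·0.36·0.64·3.479·2.32 = 3.2897 (%²).
σ_p = √3.2897 = 1.814%.
At 99%, z = 2.326.
VaR = 2.326 × 1.814% = 4.219%; on $1,500,000 that is $63,285.

$63,300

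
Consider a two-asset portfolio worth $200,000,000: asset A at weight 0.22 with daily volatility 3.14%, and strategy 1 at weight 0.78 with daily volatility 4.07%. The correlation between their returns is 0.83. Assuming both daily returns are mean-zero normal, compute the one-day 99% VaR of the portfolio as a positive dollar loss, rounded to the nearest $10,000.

$17,530,000

σ_p² = 0.22²·3.14² + 0.78²·4.07² + 2·0.83·0.22·0.78·3.14·4.07 = 14.1957 (%²).
σ_p = √14.1957 = 3.768%.
At 99%, z = 2.326.
VaR = 2.326 × 3.768% = 8.764%; on $200,000,000 that is $17,528,000.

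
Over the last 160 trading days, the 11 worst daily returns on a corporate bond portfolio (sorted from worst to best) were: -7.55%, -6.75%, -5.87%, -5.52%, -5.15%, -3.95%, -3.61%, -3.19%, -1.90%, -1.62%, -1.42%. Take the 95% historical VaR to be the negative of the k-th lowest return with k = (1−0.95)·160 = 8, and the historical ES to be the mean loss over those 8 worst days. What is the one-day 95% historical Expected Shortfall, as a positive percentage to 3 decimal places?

5.199%

The 8 worst returns sum to -41.59%.
ES = −(-41.59%) / 8 = 5.19875% ≈ 5.199%.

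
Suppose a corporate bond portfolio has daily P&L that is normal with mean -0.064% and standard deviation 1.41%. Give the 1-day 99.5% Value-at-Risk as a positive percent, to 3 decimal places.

At 99.5% one-sided, z = 2.576.
VaR = −μ + z·σ = −(-0.064%) + 2.576 × 1.41% = 3.696%.

3.696%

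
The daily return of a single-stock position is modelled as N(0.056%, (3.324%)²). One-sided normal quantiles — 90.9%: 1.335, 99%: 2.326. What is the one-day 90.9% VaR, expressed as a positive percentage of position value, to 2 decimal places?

4.38%

VaR = −μ + z·σ = −(0.056%) + 1.335 × 3.324% = 4.382%.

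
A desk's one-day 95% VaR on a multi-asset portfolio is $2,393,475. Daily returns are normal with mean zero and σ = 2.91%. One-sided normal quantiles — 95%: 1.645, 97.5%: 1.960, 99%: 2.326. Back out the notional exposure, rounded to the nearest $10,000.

VaR as a fraction of value: z·σ = 1.645 × 2.91% = 4.78695%.
Position = $2,393,475 / 0.0478695 = $50,000,000.

$50,000,000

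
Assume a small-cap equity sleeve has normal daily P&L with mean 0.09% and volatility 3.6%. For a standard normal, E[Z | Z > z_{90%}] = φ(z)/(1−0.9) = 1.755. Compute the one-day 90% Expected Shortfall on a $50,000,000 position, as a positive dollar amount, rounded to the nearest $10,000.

$3,110,000

ES = −(0.09%) + 3.6% × 1.755 = 6.228%.
On $50,000,000: 0.06228 × $50,000,000 = $3,114,000.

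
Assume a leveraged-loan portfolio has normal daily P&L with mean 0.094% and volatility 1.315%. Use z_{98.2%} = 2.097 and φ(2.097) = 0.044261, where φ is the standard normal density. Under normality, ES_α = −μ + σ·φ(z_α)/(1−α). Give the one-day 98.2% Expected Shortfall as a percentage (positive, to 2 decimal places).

Tail multiplier: φ(z)/(1−α) = 0.044261 / 0.018 = 2.459.
ES = −(0.094%) + 1.315% × 2.459 = 3.140%.

3.14%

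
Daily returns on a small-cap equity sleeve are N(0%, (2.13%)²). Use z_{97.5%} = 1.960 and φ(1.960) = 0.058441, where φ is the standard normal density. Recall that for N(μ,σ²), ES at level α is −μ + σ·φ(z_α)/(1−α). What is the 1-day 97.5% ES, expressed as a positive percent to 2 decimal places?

Tail multiplier: φ(z)/(1−α) = 0.058441 / 0.025 = 2.338.
ES = 2.13% × 2.338 = 4.980%.

4.98%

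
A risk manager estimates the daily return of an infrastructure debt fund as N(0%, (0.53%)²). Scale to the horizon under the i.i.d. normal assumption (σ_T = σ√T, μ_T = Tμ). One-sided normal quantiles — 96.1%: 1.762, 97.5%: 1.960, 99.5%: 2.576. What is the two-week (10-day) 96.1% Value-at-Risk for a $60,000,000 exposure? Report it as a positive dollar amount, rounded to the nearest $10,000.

$1,770,000

σ_{10d} = 0.53% × √10 = 1.676%.
VaR = 1.762 × 1.676% = 2.953%.
On $60,000,000: 0.02953 × $60,000,000 = $1,771,800.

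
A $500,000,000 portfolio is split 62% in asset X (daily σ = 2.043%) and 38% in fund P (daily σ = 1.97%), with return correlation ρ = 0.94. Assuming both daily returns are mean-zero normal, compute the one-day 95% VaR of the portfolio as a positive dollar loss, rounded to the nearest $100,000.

σ_p² = 0.62²·2.043² + 0.38²·1.97² + 2·0.94·0.62·0.38·2.043·1.97 = 3.9475 (%²).
σ_p = √3.9475 = 1.987%.
At 95%, z = 1.645.
VaR = 1.645 × 1.987% = 3.269%; on $500,000,000 that is $16,345,000.

$16,300,000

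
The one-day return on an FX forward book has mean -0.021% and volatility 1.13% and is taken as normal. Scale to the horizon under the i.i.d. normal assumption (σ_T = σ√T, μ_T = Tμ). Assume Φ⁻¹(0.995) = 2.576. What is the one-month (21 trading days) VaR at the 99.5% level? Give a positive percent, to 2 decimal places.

σ_{21d} = 1.13% × √21 = 5.178%; μ_{21d} = 21 × -0.021% = -0.441%.
VaR = −(-0.441%) + 2.576 × 5.178% = 13.780%.

13.78%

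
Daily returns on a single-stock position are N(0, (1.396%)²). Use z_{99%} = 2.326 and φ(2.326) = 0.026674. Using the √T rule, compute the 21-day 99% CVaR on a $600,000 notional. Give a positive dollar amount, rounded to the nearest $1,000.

σ_{21d} = 1.396% × √21 = 6.397%.
ES multiplier = φ(z)/(1−α) = 0.026674/0.01 = 2.667.
ES = 6.397% × 2.667 = 17.061%; on $600,000: $102,366.

$102,000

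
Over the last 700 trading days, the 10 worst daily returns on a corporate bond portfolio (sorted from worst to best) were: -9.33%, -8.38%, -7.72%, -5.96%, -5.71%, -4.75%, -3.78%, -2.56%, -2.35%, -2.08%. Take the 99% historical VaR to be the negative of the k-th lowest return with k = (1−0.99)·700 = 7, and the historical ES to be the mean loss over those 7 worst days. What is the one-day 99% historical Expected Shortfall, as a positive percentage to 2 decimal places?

The 7 worst returns sum to -45.63%.
ES = −(-45.63%) / 7 = 6.5185…% ≈ 6.52%.

6.52%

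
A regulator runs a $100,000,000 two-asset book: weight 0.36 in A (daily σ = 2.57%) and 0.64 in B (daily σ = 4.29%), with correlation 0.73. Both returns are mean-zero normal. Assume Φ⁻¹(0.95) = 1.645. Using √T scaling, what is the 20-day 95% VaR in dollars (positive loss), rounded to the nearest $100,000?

σ_p = √(0.36²·2.57² + 0.64²·4.29² + 2·0.73·0.36·0.64·2.57·4.29) = 3.479%.
σ_{20d} = 3.479% × √20 = 15.559%.
VaR = 1.645 × 15.559% = 25.595%; on $100,000,000 that is $25,595,000.

$25,600,000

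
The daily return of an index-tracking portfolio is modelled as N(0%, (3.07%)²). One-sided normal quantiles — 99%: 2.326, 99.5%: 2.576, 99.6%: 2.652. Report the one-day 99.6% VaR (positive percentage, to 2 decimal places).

VaR = z·σ = 2.652 × 3.07% = 8.142%.

8.14%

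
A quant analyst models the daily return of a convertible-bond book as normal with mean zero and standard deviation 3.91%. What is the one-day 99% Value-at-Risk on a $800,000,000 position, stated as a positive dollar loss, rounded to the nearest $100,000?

$72,800,000

At 99% one-sided, z = 2.326.
VaR = z·σ = 2.326 × 3.91% = 9.095%.
On $800,000,000: 0.09095 × $800,000,000 = $72,760,000.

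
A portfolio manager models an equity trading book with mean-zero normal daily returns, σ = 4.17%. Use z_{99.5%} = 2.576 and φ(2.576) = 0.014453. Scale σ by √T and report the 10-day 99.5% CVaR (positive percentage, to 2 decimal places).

σ_{10d} = 4.17% × √10 = 13.187%.
ES multiplier = φ(z)/(1−α) = 0.014453/0.005 = 2.891.
ES = 13.187% × 2.891 = 38.124%.

38.12%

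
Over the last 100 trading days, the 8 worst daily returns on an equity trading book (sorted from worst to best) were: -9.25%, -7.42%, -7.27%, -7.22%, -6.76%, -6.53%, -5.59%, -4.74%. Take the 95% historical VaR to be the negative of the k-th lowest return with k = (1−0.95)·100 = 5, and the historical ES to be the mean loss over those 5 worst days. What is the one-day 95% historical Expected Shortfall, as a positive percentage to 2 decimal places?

The 5 worst returns sum to -37.92%.
ES = −(-37.92%) / 5 = 7.584% ≈ 7.58%.

7.58%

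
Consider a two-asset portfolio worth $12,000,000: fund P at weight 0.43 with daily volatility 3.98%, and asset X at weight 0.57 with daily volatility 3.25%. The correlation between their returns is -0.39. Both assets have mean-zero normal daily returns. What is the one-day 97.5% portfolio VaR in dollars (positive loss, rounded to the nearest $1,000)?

σ_p² = 0.43²·3.98² + 0.57²·3.25² + 2·-0.39·0.43·0.57·3.98·3.25 = 3.8878 (%²).
σ_p = √3.8878 = 1.972%.
At 97.5%, z = 1.960.
VaR = 1.960 × 1.972% = 3.865%; on $12,000,000 that is $463,800.

$464,000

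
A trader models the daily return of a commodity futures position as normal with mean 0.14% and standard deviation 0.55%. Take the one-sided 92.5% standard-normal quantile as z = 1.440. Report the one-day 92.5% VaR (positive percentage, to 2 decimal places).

0.65%

VaR = −μ + z·σ = −(0.14%) + 1.440 × 0.55% = 0.652%.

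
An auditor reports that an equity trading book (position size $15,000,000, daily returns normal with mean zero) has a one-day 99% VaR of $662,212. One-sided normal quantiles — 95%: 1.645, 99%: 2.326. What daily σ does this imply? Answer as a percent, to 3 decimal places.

VaR as a fraction: $662,212 / $15,000,000 = 4.415%.
σ = VaR / z = 4.415% / 2.326 = 1.898%.

1.898%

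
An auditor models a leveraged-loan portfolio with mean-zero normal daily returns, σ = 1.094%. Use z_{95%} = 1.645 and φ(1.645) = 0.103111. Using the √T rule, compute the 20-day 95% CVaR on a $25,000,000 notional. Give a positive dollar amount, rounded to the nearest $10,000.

σ_{20d} = 1.094% × √20 = 4.893%.
ES multiplier = φ(z)/(1−α) = 0.103111/0.05 = 2.062.
ES = 4.893% × 2.062 = 10.089%; on $25,000,000: $2,522,250.

$2,520,000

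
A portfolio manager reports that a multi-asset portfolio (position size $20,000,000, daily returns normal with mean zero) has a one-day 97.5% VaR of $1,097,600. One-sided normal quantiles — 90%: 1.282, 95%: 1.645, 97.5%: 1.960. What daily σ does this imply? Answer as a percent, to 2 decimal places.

2.80%

VaR as a fraction: $1,097,600 / $20,000,000 = 5.488%.
σ = VaR / z = 5.488% / 1.960 = 2.800%.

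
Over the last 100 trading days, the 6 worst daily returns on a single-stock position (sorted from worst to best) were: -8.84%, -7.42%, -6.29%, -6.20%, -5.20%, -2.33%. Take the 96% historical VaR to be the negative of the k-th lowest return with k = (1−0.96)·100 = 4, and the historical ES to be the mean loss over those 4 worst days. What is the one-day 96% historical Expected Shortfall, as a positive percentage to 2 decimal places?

The 4 worst returns sum to -28.75%.
ES = −(-28.75%) / 4 = 7.1875% ≈ 7.19%.

7.19%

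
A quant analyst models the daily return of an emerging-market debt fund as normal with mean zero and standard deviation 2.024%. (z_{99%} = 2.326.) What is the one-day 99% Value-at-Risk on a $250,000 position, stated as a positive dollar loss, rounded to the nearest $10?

$11,770

VaR = z·σ = 2.326 × 2.024% = 4.708%.
On $250,000: 0.04708 × $250,000 = $11,770.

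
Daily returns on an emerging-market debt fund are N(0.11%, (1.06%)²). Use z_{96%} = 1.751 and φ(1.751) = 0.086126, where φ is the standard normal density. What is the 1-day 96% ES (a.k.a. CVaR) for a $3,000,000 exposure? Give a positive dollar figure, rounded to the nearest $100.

Tail multiplier: φ(z)/(1−α) = 0.086126 / 0.04 = 2.153.
ES = −(0.11%) + 1.06% × 2.153 = 2.172%.
On $3,000,000: 0.02172 × $3,000,000 = $65,160.

$65,200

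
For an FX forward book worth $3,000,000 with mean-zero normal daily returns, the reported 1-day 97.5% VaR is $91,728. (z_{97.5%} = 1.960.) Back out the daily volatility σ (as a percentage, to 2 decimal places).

VaR as a fraction: $91,728 / $3,000,000 = 3.058%.
σ = VaR / z = 3.058% / 1.960 = 1.560%.

1.56%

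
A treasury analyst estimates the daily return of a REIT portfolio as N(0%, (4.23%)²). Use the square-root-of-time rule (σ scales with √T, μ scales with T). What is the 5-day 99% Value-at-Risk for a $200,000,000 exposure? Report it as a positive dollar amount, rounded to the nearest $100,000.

At 99%, z = 2.326.
σ_{5d} = 4.23% × √5 = 9.459%.
VaR = 2.326 × 9.459% = 22.002%.
On $200,000,000: 0.22002 × $200,000,000 = $44,004,000.

$44,000,000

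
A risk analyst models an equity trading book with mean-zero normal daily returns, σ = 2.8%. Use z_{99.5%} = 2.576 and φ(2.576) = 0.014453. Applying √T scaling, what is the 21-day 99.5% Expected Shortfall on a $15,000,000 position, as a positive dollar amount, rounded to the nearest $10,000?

$5,560,000

σ_{21d} = 2.8% × √21 = 12.831%.
ES multiplier = φ(z)/(1−α) = 0.014453/0.005 = 2.891.
ES = 12.831% × 2.891 = 37.094%; on $15,000,000: $5,564,100.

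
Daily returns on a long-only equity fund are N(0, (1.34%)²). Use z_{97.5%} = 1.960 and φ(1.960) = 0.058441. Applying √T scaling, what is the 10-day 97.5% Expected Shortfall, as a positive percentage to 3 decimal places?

9.906%

σ_{10d} = 1.34% × √10 = 4.237%.
ES multiplier = φ(z)/(1−α) = 0.058441/0.025 = 2.338.
ES = 4.237% × 2.338 = 9.906%.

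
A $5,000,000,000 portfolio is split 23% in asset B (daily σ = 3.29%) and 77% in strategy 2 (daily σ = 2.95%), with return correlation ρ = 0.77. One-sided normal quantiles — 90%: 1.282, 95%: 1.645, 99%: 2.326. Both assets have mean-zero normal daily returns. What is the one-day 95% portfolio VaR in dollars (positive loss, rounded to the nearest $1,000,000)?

σ_p² = 0.23²·3.29² + 0.77²·2.95² + 2·0.77·0.23·0.77·3.29·2.95 = 8.3793 (%²).
σ_p = √8.3793 = 2.895%.
VaR = 1.645 × 2.895% = 4.762%; on $5,000,000,000 that is $238,100,000.

$238,000,000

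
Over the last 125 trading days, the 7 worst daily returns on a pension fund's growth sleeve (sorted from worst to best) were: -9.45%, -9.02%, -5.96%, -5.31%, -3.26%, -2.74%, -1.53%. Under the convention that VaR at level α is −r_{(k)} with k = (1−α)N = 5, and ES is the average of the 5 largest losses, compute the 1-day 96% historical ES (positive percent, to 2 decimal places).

The 5 worst returns sum to -33.00%.
ES = −(-33.00%) / 5 = 6.6% ≈ 6.60%.

6.60%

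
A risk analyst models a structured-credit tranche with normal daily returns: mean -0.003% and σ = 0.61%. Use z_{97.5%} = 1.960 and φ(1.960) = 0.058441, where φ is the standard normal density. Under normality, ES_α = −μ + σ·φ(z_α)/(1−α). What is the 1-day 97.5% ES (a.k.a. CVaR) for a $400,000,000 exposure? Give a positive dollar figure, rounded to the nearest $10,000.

Tail multiplier: φ(z)/(1−α) = 0.058441 / 0.025 = 2.338.
ES = −(-0.003%) + 0.61% × 2.338 = 1.429%.
On $400,000,000: 0.01429 × $400,000,000 = $5,716,000.

$5,720,000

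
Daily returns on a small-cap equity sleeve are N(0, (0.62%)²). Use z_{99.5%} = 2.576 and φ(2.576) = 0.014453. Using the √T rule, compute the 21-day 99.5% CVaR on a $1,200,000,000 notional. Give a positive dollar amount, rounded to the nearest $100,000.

σ_{21d} = 0.62% × √21 = 2.841%.
ES multiplier = φ(z)/(1−α) = 0.014453/0.005 = 2.891.
ES = 2.841% × 2.891 = 8.213%; on $1,200,000,000: $98,556,000.

$98,600,000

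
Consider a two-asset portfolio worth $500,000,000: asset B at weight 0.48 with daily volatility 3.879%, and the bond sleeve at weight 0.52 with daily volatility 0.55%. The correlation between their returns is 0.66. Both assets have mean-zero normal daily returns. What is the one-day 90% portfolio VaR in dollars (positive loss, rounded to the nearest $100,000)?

σ_p² = 0.48²·3.879² + 0.52²·0.55² + 2·0.66·0.48·0.52·3.879·0.55 = 4.2515 (%²).
σ_p = √4.2515 = 2.062%.
At 90%, z = 1.282.
VaR = 1.282 × 2.062% = 2.643%; on $500,000,000 that is $13,215,000.

$13,200,000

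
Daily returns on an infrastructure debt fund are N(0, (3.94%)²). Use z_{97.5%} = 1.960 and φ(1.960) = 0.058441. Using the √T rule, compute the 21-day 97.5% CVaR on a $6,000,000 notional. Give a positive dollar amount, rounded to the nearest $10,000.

σ_{21d} = 3.94% × √21 = 18.055%.
ES multiplier = φ(z)/(1−α) = 0.058441/0.025 = 2.338.
ES = 18.055% × 2.338 = 42.213%; on $6,000,000: $2,532,780.

$2,530,000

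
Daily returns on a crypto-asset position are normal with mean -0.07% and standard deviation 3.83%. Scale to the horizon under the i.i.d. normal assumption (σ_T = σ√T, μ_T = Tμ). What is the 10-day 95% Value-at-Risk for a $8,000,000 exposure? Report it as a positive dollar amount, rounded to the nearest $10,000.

At 95%, z = 1.645.
σ_{10d} = 3.83% × √10 = 12.112%; μ_{10d} = 10 × -0.07% = -0.700%.
VaR = −(-0.700%) + 1.645 × 12.112% = 20.624%.
On $8,000,000: 0.20624 × $8,000,000 = $1,649,920.

$1,650,000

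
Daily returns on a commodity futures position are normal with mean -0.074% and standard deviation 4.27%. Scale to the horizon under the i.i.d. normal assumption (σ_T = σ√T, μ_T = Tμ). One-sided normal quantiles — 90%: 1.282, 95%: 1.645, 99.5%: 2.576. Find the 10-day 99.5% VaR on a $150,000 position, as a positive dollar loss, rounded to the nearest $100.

σ_{10d} = 4.27% × √10 = 13.503%; μ_{10d} = 10 × -0.074% = -0.740%.
VaR = −(-0.740%) + 2.576 × 13.503% = 35.524%.
On $150,000: 0.35524 × $150,000 = $53,286.

$53,300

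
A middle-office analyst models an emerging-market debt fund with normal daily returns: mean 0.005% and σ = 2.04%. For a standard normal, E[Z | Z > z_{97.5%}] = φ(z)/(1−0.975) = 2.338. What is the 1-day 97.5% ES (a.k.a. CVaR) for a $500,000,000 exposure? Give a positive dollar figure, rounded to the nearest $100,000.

$23,800,000

ES = −(0.005%) + 2.04% × 2.338 = 4.765%.
On $500,000,000: 0.04765 × $500,000,000 = $23,825,000.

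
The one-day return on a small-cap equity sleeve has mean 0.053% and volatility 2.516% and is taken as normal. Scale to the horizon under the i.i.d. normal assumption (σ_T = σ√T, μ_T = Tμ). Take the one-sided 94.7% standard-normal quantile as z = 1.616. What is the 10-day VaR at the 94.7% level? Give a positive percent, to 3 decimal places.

σ_{10d} = 2.516% × √10 = 7.956%; μ_{10d} = 10 × 0.053% = 0.530%.
VaR = −(0.530%) + 1.616 × 7.956% = 12.327%.

12.327%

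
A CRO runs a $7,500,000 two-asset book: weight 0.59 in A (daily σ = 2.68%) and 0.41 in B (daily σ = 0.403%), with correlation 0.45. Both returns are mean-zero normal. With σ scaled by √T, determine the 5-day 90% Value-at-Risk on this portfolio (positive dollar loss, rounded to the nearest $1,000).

$357,000

σ_p = √(0.59²·2.68² + 0.41²·0.403² + 2·0.45·0.59·0.41·2.68·0.403) = 1.662%.
σ_{5d} = 1.662% × √5 = 3.716%.
z(90%) = 1.282.
VaR = 1.282 × 3.716% = 4.764%; on $7,500,000 that is $357,300.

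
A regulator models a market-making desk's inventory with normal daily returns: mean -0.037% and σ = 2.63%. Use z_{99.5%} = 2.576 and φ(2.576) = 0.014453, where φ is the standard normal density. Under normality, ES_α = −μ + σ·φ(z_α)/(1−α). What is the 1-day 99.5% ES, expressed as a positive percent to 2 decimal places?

Tail multiplier: φ(z)/(1−α) = 0.014453 / 0.005 = 2.891.
ES = −(-0.037%) + 2.63% × 2.891 = 7.640%.

7.64%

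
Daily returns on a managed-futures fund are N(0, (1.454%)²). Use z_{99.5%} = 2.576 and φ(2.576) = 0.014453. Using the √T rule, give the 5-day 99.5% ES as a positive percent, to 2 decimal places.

σ_{5d} = 1.454% × √5 = 3.251%.
ES multiplier = φ(z)/(1−α) = 0.014453/0.005 = 2.891.
ES = 3.251% × 2.891 = 9.399%.

9.40%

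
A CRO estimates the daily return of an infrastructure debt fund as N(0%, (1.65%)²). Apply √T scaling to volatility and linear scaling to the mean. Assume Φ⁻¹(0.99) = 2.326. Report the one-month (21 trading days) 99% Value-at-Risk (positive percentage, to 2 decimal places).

σ_{21d} = 1.65% × √21 = 7.561%.
VaR = 2.326 × 7.561% = 17.587%.

17.59%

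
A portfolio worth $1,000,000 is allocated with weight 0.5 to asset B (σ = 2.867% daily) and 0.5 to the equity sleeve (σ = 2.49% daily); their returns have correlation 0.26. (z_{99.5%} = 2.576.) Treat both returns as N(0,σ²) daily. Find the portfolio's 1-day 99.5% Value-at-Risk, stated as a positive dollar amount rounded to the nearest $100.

σ_p² = 0.5²·2.867² + 0.5²·2.49² + 2·0.26·0.5·0.5·2.867·2.49 = 4.5330 (%²).
σ_p = √4.5330 = 2.129%.
VaR = 2.576 × 2.129% = 5.484%; on $1,000,000 that is $54,840.

$54,800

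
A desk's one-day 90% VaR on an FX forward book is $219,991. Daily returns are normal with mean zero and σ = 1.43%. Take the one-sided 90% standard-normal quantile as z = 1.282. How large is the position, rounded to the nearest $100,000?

$12,000,000

VaR as a fraction of value: z·σ = 1.282 × 1.43% = 1.83326%.
Position = $219,991 / 0.0183326 = $11,999,989.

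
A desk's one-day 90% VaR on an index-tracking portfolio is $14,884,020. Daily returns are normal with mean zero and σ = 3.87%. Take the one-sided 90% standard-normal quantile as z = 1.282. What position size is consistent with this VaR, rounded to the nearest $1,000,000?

$300,000,000

VaR as a fraction of value: z·σ = 1.282 × 3.87% = 4.96134%.
Position = $14,884,020 / 0.0496134 = $300,000,000.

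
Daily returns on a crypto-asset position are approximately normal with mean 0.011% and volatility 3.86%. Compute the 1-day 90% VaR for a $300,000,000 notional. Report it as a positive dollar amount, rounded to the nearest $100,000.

$14,800,000

At 90% one-sided, z = 1.282.
VaR = −μ + z·σ = −(0.011%) + 1.282 × 3.86% = 4.938%.
On $300,000,000: 0.04938 × $300,000,000 = $14,814,000.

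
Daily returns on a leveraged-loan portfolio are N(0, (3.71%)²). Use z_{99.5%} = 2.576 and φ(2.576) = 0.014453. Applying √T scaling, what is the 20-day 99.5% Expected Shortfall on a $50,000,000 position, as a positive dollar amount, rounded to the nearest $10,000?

$23,980,000

σ_{20d} = 3.71% × √20 = 16.592%.
ES multiplier = φ(z)/(1−α) = 0.014453/0.005 = 2.891.
ES = 16.592% × 2.891 = 47.967%; on $50,000,000: $23,983,500.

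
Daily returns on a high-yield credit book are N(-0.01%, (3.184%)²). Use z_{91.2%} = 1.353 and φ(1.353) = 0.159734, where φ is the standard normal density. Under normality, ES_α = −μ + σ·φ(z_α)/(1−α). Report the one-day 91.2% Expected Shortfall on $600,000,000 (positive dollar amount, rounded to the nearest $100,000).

Tail multiplier: φ(z)/(1−α) = 0.159734 / 0.088 = 1.815.
ES = −(-0.01%) + 3.184% × 1.815 = 5.789%.
On $600,000,000: 0.05789 × $600,000,000 = $34,734,000.

$34,700,000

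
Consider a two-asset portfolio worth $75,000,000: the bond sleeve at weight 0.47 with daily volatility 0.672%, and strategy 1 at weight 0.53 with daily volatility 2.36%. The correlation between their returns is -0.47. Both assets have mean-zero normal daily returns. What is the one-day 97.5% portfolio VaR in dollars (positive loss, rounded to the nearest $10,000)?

$1,670,000

σ_p² = 0.47²·0.672² + 0.53²·2.36² + 2·-0.47·0.47·0.53·0.672·2.36 = 1.2929 (%²).
σ_p = √1.2929 = 1.137%.
At 97.5%, z = 1.960.
VaR = 1.960 × 1.137% = 2.229%; on $75,000,000 that is $1,671,750.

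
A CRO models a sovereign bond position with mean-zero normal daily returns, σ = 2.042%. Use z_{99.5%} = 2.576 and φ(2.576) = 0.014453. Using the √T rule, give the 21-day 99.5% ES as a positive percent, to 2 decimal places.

27.05%

σ_{21d} = 2.042% × √21 = 9.358%.
ES multiplier = φ(z)/(1−α) = 0.014453/0.005 = 2.891.
ES = 9.358% × 2.891 = 27.054%.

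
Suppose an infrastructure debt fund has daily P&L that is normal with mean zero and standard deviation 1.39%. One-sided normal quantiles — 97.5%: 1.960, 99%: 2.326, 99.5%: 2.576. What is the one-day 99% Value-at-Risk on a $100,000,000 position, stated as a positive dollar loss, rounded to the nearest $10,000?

$3,230,000

VaR = z·σ = 2.326 × 1.39% = 3.233%.
On $100,000,000: 0.03233 × $100,000,000 = $3,233,000.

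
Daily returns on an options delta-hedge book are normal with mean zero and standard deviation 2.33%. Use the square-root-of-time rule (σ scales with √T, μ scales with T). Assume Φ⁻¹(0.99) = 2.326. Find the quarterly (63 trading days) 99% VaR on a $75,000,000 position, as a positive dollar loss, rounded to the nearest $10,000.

$32,260,000

σ_{63d} = 2.33% × √63 = 18.494%.
VaR = 2.326 × 18.494% = 43.017%.
On $75,000,000: 0.43017 × $75,000,000 = $32,262,750.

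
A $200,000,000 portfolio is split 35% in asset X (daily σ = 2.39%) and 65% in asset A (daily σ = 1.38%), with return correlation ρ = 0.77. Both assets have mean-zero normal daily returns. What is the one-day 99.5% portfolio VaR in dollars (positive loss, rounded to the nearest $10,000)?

σ_p² = 0.35²·2.39² + 0.65²·1.38² + 2·0.77·0.35·0.65·2.39·1.38 = 2.6599 (%²).
σ_p = √2.6599 = 1.631%.
At 99.5%, z = 2.576.
VaR = 2.576 × 1.631% = 4.201%; on $200,000,000 that is $8,402,000.

$8,400,000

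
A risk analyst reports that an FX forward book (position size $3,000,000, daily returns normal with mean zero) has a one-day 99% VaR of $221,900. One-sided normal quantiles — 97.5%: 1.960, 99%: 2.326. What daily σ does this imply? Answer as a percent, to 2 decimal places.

3.18%

VaR as a fraction: $221,900 / $3,000,000 = 7.397%.
σ = VaR / z = 7.397% / 2.326 = 3.180%.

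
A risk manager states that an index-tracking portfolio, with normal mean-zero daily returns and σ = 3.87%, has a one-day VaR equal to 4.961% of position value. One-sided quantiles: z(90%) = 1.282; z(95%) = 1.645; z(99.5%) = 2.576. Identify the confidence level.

90%

Implied z = VaR/σ = 4.961 / 3.87 = 1.282.
This matches z(90%) = 1.282.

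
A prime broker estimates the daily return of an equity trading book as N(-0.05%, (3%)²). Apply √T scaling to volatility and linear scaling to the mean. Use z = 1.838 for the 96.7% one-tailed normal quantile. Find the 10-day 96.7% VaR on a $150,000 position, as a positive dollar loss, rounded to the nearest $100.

$26,900

σ_{10d} = 3% × √10 = 9.487%; μ_{10d} = 10 × -0.05% = -0.500%.
VaR = −(-0.500%) + 1.838 × 9.487% = 17.937%.
On $150,000: 0.17937 × $150,000 = $26,906.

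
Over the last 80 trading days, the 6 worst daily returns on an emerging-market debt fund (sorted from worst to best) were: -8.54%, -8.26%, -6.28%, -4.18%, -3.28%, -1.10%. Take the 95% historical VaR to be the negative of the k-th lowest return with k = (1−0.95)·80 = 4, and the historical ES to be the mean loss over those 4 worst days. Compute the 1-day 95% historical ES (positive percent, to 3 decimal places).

The 4 worst returns sum to -27.26%.
ES = −(-27.26%) / 4 = 6.815%.

6.815%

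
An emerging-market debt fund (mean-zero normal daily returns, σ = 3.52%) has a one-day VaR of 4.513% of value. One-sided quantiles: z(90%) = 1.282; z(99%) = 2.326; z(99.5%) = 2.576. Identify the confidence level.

90%

Implied z = VaR/σ = 4.513 / 3.52 = 1.282.
This matches z(90%) = 1.282.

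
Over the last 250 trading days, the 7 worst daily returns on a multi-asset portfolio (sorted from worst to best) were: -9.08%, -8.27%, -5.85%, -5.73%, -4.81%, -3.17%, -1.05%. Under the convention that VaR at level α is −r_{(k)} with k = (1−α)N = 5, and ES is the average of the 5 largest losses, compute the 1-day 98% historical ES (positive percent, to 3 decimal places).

The 5 worst returns sum to -33.74%.
ES = −(-33.74%) / 5 = 6.748%.

6.748%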